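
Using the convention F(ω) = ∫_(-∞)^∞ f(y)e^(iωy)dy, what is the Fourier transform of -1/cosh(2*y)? -pi/(2*cosh(pi*ω/4))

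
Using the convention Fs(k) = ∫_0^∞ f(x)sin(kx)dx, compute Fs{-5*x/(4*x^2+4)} -5*pi*exp(-k)/8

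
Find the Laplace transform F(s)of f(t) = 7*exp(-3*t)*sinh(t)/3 7/(3*((s + 3)^2 - 1))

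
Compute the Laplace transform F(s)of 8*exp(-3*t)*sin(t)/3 8/(3*((s+3)^2+1))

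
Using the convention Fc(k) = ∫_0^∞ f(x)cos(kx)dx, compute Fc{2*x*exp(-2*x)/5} 2*(4 - k^2)/(5*(k^2+4)^2)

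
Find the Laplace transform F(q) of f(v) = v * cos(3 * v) (q^2-9) /(q^2+9) ^2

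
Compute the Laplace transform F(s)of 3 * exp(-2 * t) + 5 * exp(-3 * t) 5/(s + 3) + 3/(s + 2)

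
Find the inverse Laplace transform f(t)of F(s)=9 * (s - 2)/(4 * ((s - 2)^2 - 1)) 9 * exp(2 * t) * cosh(t)/4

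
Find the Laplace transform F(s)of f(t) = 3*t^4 72/s^5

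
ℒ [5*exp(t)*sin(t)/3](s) 5/(3*((s - 1)^2 + 1))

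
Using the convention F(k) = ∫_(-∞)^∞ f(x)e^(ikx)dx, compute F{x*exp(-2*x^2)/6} sqrt(2)*I*sqrt(pi)*k*exp(-k^2/8)/48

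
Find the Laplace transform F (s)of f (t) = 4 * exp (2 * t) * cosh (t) 4 * (s - 2)/ ( (s - 2)^2 - 1)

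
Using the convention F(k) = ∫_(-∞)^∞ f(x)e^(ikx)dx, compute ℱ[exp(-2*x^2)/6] sqrt(2)*sqrt(pi)*exp(-k^2/8)/12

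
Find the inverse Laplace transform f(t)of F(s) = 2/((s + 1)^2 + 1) 2 * exp(-t) * sin(t)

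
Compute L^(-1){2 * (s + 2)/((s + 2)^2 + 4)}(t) 2 * exp(-2 * t) * cos(2 * t)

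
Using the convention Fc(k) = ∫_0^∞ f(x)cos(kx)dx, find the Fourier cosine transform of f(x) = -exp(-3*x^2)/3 -sqrt(3)*sqrt(pi)*exp(-k^2/12)/18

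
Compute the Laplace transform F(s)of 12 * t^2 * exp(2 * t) 24/(s - 2)^3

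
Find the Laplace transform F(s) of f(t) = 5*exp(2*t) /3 5/(3*(s - 2) ) 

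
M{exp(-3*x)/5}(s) gamma(s)/(5*3^s)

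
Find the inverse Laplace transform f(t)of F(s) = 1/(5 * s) 1/5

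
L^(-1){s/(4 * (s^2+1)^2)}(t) t * sin(t)/8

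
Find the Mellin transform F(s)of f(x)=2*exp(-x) 2*gamma(s)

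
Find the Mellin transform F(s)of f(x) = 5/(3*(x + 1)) 5*pi*csc(pi*s)/3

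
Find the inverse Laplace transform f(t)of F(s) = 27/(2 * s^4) 9 * t^3/4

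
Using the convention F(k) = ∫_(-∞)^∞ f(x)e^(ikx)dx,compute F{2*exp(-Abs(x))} 4/(k^2 + 1)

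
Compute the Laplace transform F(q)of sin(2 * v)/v atan(2/q)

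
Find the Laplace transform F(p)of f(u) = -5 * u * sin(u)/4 -5 * p/(2 * (p^2 + 1)^2)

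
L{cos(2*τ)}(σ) σ/(σ^2 + 4)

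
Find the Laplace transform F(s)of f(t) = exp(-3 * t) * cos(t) (s + 3)/((s + 3)^2 + 1)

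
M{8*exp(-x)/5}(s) 8*gamma(s)/5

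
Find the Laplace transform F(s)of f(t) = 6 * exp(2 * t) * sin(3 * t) 18/((s - 2)^2+9)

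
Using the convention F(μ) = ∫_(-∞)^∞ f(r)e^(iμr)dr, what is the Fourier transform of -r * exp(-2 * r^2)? -sqrt(2) * I * sqrt(pi) * μ * exp(-μ^2/8)/8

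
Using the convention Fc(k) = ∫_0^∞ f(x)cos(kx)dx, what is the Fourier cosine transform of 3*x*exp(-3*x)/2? 3*(9 - k^2)/(2*(k^2 + 9)^2)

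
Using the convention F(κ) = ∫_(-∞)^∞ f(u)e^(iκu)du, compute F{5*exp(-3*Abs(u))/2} 15/(κ^2+9)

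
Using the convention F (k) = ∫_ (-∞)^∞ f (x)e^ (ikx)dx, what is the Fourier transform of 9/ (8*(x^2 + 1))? 9*pi*exp (-Abs (k))/8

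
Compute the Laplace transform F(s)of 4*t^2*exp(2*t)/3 8/(3*(s - 2)^3)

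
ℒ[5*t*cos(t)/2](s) 5*(s^2 - 1)/(2*(s^2 + 1)^2)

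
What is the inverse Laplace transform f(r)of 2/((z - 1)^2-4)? exp(r)*sinh(2*r)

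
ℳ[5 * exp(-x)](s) 5 * gamma(s)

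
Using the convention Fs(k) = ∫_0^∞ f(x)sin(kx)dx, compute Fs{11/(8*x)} 11*pi/16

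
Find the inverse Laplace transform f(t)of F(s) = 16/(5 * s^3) 8 * t^2/5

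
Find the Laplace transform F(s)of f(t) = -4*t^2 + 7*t 7/s^2 - 8/s^3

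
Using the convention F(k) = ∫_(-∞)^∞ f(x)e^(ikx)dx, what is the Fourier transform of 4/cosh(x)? 4 * pi/cosh(pi * k/2)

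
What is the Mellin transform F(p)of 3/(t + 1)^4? gamma(p) * gamma(4 - p)/2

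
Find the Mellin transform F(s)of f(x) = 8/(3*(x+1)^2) -8*pi*(s - 1)/(3*sin(pi*s))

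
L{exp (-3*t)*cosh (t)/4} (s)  (s+3)/ (4*( (s+3)^2-1))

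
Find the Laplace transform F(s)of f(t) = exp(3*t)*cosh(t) (s - 3)/((s - 3)^2 - 1)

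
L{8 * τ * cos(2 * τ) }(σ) 8 * (σ^2 - 4) /(σ^2 + 4) ^2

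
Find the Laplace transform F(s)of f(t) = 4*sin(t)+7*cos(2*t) 7*s/(s^2+4)+4/(s^2+1)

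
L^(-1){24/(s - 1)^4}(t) 4 * t^3 * exp(t)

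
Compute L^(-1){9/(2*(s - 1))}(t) 9*exp(t)/2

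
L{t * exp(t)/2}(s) 1/(2 * (s - 1)^2)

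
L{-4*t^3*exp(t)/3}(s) -8/(s - 1)^4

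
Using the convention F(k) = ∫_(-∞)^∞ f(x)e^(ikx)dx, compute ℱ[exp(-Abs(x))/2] 1/(k^2 + 1)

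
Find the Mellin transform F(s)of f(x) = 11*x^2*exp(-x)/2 11*gamma(s + 2)/2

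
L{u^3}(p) 6/p^4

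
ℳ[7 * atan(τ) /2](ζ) -7 * pi * sec(pi * ζ/2) /(4 * ζ) 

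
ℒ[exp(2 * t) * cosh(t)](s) (s - 2) /((s - 2) ^2-1) 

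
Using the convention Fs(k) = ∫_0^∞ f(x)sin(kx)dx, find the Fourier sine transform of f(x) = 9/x 9*pi/2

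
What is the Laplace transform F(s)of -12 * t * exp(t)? -12/(s - 1)^2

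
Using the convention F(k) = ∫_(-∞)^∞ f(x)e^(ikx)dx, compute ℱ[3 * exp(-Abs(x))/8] 3/(4 * (k^2 + 1))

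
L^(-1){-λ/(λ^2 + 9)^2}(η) -η*sin(3*η)/6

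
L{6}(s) 6/s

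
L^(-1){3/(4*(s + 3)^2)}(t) 3*t*exp(-3*t)/4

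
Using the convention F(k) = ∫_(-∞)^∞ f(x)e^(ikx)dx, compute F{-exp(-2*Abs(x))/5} -4/(5*k^2 + 20)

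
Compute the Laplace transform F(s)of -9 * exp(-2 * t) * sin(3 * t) -27/((s + 2)^2 + 9)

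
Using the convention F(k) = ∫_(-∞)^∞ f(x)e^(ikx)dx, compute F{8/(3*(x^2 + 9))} 8*pi*exp(-3*Abs(k))/9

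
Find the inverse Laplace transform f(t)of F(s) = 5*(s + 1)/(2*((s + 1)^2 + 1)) 5*exp(-t)*cos(t)/2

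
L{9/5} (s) 9/ (5*s)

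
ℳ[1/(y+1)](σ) pi * csc(pi * σ)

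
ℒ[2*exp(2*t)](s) 2/(s - 2)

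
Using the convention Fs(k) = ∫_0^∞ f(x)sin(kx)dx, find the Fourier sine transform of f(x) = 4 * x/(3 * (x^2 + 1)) 2 * pi * exp(-k)/3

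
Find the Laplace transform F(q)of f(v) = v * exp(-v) (q + 1)^(-2)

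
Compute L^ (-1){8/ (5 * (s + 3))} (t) 8 * exp (-3 * t)/5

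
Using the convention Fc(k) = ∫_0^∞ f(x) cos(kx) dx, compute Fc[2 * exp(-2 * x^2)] sqrt(2) * sqrt(pi) * exp(-k^2/8) /2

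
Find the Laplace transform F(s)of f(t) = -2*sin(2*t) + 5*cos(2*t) 5*s/(s^2 + 4) - 4/(s^2 + 4)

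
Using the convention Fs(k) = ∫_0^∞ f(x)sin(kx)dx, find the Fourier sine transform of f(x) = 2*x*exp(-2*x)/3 8*k/(3*(k^2 + 4)^2)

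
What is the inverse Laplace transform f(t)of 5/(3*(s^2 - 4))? 5*sinh(2*t)/6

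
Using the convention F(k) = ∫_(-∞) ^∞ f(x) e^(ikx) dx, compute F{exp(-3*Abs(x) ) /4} 3/(2*(k^2+9) ) 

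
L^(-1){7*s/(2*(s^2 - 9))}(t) 7*cosh(3*t)/2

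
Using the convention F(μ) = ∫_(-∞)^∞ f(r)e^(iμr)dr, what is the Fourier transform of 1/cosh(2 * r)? pi/(2 * cosh(pi * μ/4))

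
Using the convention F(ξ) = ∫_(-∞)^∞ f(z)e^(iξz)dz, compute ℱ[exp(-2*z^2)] sqrt(2)*sqrt(pi)*exp(-ξ^2/8)/2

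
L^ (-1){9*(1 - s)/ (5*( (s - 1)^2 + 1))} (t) -9*exp (t)*cos (t)/5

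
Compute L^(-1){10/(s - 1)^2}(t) 10*t*exp(t)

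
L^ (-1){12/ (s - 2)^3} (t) 6 * t^2 * exp (2 * t)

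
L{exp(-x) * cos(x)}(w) (w + 1)/((w + 1)^2 + 1)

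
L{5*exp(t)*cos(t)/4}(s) 5*(s - 1)/(4*((s - 1)^2+1))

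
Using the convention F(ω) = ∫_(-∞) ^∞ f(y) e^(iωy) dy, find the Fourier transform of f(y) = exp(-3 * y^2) sqrt(3) * sqrt(pi) * exp(-ω^2/12) /3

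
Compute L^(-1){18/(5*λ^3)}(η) 9*η^2/5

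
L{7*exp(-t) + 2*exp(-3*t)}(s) 7/(s + 1) + 2/(s + 3)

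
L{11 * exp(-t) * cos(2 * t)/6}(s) 11 * (s + 1)/(6 * ((s + 1)^2 + 4))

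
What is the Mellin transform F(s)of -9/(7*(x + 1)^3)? -9*pi*(s - 2)*(s - 1)/(14*sin(pi*s))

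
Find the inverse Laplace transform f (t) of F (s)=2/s 2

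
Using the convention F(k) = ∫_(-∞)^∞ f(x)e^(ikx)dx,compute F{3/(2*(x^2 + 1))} 3*pi*exp(-Abs(k))/2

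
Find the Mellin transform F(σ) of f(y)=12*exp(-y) 12*gamma(σ) 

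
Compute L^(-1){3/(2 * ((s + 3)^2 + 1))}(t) 3 * exp(-3 * t) * sin(t)/2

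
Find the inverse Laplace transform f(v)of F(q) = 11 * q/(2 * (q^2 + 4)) 11 * cos(2 * v)/2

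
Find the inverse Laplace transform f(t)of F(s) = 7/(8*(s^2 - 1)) 7*sinh(t)/8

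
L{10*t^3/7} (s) 60/ (7*s^4)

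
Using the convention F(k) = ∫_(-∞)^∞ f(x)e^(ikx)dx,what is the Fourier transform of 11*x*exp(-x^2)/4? 11*I*sqrt(pi)*k*exp(-k^2/4)/8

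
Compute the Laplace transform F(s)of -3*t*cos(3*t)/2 3*(9 - s^2)/(2*(s^2 + 9)^2)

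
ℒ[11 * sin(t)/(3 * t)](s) 11 * atan(1/s)/3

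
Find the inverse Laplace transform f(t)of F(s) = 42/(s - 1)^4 7*t^3*exp(t)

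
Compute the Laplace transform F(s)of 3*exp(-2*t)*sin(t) 3/((s+2)^2+1)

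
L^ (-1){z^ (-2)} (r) r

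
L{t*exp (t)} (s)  (s - 1)^ (-2)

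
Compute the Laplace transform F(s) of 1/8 1/(8*s) 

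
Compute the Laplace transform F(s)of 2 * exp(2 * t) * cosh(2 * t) 2 * (s - 2)/(s * (s - 4))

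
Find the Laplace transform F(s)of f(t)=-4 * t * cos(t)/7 4 * (1 - s^2)/(7 * (s^2 + 1)^2)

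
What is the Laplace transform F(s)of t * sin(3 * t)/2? 3 * s/(s^2+9)^2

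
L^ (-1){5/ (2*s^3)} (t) 5*t^2/4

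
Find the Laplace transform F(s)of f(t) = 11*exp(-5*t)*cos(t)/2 11*(s + 5)/(2*((s + 5)^2 + 1))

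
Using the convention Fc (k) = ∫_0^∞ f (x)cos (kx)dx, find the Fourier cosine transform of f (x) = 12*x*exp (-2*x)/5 12*(4 - k^2)/ (5*(k^2 + 4)^2)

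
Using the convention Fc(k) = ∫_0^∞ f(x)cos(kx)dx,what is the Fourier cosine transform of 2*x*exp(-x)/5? 2*(1 - k^2)/(5*(k^2+1)^2)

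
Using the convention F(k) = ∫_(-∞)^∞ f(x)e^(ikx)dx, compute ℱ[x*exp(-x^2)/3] I*sqrt(pi)*k*exp(-k^2/4)/6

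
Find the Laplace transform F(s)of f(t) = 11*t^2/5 22/(5*s^3)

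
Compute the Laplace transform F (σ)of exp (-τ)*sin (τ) 1/ ( (σ + 1)^2 + 1)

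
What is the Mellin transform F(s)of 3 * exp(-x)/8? 3 * gamma(s)/8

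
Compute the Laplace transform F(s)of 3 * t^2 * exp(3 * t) 6/(s - 3)^3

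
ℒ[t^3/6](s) s^(-4)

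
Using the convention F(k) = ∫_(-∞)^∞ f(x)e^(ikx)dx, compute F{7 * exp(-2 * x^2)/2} 7 * sqrt(2) * sqrt(pi) * exp(-k^2/8)/4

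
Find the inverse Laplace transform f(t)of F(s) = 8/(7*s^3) 4*t^2/7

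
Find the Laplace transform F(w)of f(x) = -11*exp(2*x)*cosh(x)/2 11*(2 - w)/(2*((w - 2)^2 - 1))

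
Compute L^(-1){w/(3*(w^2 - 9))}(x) cosh(3*x)/3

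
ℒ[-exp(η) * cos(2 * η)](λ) (1 - λ)/((λ - 1)^2 + 4)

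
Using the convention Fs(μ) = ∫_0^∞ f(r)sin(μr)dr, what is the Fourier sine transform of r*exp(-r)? 2*μ/(μ^2 + 1)^2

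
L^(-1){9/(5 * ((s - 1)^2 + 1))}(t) 9 * exp(t) * sin(t)/5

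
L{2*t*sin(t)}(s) 4*s/(s^2 + 1)^2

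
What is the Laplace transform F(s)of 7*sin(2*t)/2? 7/(s^2 + 4)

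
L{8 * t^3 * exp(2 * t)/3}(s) 16/(s - 2)^4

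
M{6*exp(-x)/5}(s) 6*gamma(s)/5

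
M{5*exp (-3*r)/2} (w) 5*gamma (w)/ (2*3^w)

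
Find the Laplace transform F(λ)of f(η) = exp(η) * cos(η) (λ - 1)/((λ - 1)^2 + 1)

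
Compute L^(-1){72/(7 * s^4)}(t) 12 * t^3/7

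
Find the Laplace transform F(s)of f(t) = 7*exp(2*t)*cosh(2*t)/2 7*(s - 2)/(2*s*(s - 4))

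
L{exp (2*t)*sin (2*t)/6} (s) 1/ (3*( (s - 2)^2+4))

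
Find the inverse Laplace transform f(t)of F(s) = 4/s 4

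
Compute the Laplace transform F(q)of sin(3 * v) 3/(q^2+9)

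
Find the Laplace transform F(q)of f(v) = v q^(-2)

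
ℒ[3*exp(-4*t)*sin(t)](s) 3/((s + 4) ^2 + 1) 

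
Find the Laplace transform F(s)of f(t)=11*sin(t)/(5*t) 11*atan(1/s)/5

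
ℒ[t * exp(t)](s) (s - 1)^(-2)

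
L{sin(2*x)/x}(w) atan(2/w)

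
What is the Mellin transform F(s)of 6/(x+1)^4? gamma(s)*gamma(4 - s)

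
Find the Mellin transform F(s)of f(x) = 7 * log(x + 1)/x -7 * pi * csc(pi * s)/(s - 1)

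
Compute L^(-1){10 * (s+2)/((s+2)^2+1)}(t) 10 * exp(-2 * t) * cos(t)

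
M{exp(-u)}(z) gamma(z)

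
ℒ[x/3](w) 1/(3*w^2)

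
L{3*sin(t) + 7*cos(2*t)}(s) 7*s/(s^2 + 4) + 3/(s^2 + 1)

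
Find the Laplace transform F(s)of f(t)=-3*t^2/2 -3/s^3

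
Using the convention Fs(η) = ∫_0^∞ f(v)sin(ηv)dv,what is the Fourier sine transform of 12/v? 6*pi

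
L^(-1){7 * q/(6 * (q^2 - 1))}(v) 7 * cosh(v)/6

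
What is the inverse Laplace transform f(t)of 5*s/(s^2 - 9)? 5*cosh(3*t)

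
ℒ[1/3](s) 1/(3*s)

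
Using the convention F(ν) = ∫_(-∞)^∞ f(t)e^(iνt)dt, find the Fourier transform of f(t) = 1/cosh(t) pi/cosh(pi*ν/2)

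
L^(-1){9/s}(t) 9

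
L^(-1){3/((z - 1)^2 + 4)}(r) 3 * exp(r) * sin(2 * r)/2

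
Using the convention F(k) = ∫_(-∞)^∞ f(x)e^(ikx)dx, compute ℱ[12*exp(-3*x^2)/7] 4*sqrt(3)*sqrt(pi)*exp(-k^2/12)/7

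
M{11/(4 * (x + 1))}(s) 11 * pi * csc(pi * s)/4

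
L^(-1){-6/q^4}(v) -v^3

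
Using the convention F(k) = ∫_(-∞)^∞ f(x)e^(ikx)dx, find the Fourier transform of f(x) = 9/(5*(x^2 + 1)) 9*pi*exp(-Abs(k))/5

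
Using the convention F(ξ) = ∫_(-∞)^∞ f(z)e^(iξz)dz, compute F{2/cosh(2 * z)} pi/cosh(pi * ξ/4)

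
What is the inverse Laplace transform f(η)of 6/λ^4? η^3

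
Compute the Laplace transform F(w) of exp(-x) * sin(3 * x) 3/((w + 1) ^2 + 9) 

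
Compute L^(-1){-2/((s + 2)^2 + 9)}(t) -2*exp(-2*t)*sin(3*t)/3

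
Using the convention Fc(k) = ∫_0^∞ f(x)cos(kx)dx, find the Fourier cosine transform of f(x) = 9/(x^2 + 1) 9*pi*exp(-k)/2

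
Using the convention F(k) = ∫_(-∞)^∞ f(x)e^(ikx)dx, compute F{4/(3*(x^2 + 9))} 4*pi*exp(-3*Abs(k))/9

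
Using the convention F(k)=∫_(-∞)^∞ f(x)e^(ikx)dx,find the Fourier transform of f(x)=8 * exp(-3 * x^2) 8 * sqrt(3) * sqrt(pi) * exp(-k^2/12)/3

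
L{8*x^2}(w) 16/w^3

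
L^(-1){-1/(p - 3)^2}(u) -u*exp(3*u)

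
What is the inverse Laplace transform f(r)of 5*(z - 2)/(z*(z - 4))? 5*exp(2*r)*cosh(2*r)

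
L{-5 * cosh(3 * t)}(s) -5 * s/(s^2 - 9)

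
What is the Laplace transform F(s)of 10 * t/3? 10/(3 * s^2)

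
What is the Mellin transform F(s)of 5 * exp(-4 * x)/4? 5 * gamma(s)/(4 * 2^(2 * s))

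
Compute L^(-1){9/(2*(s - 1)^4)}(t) 3*t^3*exp(t)/4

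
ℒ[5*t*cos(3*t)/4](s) 5*(s^2 - 9)/(4*(s^2 + 9)^2)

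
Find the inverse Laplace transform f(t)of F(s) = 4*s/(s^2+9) 4*cos(3*t)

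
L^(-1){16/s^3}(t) 8 * t^2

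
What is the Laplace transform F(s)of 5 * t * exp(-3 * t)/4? 5/(4 * (s+3)^2)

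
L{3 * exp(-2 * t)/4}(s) 3/(4 * (s + 2))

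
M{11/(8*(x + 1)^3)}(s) 11*pi*(s - 2)*(s - 1)/(16*sin(pi*s))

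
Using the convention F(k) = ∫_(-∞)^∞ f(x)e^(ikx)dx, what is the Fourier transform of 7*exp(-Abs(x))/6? 7/(3*(k^2 + 1))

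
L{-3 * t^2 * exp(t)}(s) -6/(s - 1)^3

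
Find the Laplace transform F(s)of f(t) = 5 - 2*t 5/s - 2/s^2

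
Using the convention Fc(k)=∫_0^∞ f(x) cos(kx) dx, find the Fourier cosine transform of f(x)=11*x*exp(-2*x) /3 11*(4 - k^2) /(3*(k^2+4) ^2) 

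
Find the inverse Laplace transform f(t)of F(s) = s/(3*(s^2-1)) cosh(t)/3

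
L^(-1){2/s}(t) 2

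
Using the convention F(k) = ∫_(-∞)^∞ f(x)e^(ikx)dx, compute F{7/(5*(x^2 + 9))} 7*pi*exp(-3*Abs(k))/15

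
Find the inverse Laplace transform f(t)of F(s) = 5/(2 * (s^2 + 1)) 5 * sin(t)/2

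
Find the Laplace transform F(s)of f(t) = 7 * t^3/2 21/s^4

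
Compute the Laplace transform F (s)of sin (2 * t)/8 1/ (4 * (s^2+4))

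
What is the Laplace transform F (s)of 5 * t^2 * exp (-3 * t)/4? 5/ (2 * (s + 3)^3)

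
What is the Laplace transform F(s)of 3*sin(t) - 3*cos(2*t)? 3/(s^2 + 1) - 3*s/(s^2 + 4)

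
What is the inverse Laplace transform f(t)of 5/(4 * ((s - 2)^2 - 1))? 5 * exp(2 * t) * sinh(t)/4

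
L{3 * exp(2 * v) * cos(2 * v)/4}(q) 3 * (q - 2)/(4 * ((q - 2)^2 + 4))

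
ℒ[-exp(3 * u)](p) -1/(p - 3)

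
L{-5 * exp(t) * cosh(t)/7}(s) 5 * (1 - s)/(7 * s * (s - 2))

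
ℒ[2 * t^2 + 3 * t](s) 3/s^2 + 4/s^3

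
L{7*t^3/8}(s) 21/(4*s^4)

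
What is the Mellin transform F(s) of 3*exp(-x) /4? 3*gamma(s) /4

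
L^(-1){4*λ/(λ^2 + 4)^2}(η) η*sin(2*η)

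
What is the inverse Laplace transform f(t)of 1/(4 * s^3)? t^2/8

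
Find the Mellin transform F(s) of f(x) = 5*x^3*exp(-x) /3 5*gamma(s + 3) /3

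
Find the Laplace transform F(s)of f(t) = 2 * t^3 12/s^4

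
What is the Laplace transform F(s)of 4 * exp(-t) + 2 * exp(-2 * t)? 2/(s + 2) + 4/(s + 1)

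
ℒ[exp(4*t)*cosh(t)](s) (s - 4)/((s - 4)^2 - 1)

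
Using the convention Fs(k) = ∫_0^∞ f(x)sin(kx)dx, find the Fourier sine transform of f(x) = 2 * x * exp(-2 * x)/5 8 * k/(5 * (k^2 + 4)^2)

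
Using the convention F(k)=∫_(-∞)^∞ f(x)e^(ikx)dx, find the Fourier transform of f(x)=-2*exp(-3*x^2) -2*sqrt(3)*sqrt(pi)*exp(-k^2/12)/3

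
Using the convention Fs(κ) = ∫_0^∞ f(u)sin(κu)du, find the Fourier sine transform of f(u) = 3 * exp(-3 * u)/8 3 * κ/(8 * (κ^2 + 9))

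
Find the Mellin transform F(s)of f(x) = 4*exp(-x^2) 2*gamma(s/2)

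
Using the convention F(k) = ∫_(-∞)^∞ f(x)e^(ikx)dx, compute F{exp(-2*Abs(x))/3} 4/(3*(k^2+4))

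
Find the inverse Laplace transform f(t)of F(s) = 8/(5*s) 8/5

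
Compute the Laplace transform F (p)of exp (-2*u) 1/ (p+2)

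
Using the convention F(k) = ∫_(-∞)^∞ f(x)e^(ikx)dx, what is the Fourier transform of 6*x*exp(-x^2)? 3*I*sqrt(pi)*k*exp(-k^2/4)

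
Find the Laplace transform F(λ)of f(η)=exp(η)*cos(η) (λ - 1)/((λ - 1)^2+1)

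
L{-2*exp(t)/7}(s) -2/(7*s - 7)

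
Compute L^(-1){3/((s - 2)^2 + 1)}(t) 3 * exp(2 * t) * sin(t)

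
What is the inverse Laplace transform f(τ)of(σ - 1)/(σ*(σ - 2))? exp(τ)*cosh(τ)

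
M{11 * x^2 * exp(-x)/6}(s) 11 * gamma(s + 2)/6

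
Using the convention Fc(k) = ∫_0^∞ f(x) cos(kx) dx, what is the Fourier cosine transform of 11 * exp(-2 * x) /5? 22/(5 * (k^2 + 4) ) 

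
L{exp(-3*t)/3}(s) 1/(3*(s + 3))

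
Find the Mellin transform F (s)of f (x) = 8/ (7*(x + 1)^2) -8*pi*(s - 1)/ (7*sin (pi*s))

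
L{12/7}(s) 12/(7 * s)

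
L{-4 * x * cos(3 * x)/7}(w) 4 * (9 - w^2)/(7 * (w^2+9)^2)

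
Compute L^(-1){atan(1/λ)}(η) sin(η)/η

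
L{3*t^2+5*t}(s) 6/s^3+5/s^2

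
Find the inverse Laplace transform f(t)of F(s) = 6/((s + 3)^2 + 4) 3*exp(-3*t)*sin(2*t)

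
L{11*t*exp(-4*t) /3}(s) 11/(3*(s+4) ^2) 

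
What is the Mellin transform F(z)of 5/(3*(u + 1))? 5*pi*csc(pi*z)/3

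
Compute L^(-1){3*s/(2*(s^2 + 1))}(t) 3*cos(t)/2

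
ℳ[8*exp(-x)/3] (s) 8*gamma(s)/3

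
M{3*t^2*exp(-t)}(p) 3*gamma(p+2)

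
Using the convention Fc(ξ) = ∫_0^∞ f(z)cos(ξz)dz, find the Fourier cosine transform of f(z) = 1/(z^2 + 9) pi*exp(-3*ξ)/6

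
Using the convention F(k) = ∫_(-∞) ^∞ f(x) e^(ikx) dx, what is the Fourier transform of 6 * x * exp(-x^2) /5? 3 * I * sqrt(pi) * k * exp(-k^2/4) /5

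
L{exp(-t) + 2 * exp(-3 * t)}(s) 2/(s + 3) + 1/(s + 1)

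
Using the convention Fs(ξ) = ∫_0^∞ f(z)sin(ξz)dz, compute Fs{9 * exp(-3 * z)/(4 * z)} 9 * atan(ξ/3)/4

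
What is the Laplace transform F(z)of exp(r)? 1/(z - 1)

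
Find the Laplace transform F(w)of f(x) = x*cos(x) (w^2 - 1)/(w^2 + 1)^2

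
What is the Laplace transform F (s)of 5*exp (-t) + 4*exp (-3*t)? 4/ (s + 3) + 5/ (s + 1)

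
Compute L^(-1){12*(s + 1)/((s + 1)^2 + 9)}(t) 12*exp(-t)*cos(3*t)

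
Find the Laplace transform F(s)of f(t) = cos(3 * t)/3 s/(3 * (s^2 + 9))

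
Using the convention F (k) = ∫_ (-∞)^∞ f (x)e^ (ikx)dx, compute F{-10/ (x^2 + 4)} -5*pi*exp (-2*Abs (k))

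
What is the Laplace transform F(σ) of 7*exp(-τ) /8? 7/(8*(σ + 1) ) 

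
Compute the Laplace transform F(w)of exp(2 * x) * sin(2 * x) 2/((w - 2)^2 + 4)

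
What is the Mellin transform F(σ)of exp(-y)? gamma(σ)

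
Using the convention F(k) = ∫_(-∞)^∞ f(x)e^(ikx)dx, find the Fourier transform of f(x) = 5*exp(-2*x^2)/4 5*sqrt(2)*sqrt(pi)*exp(-k^2/8)/8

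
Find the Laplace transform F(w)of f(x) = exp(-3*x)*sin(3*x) 3/((w+3)^2+9)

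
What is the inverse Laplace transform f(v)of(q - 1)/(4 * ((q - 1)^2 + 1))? exp(v) * cos(v)/4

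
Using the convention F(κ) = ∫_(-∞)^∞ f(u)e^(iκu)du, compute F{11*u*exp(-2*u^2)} 11*sqrt(2)*I*sqrt(pi)*κ*exp(-κ^2/8)/8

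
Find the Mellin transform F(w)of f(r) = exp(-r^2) gamma(w/2)/2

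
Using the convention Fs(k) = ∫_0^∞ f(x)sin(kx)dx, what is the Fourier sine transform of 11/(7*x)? 11*pi/14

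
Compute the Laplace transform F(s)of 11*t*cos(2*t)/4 11*(s^2-4)/(4*(s^2 + 4)^2)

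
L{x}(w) w^(-2)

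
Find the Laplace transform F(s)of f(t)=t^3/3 2/s^4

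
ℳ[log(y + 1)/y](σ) -pi*csc(pi*σ)/(σ - 1)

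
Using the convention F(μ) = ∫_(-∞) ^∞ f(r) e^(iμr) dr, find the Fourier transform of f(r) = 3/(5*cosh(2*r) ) 3*pi/(10*cosh(pi*μ/4) ) 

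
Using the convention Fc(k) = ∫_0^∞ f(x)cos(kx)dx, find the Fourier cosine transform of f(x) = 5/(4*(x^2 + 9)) 5*pi*exp(-3*k)/24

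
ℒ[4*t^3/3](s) 8/s^4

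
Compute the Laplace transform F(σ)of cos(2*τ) σ/(σ^2+4)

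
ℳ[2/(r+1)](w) 2*pi*csc(pi*w)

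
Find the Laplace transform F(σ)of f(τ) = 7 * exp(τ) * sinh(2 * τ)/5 14/(5 * ((σ - 1)^2 - 4))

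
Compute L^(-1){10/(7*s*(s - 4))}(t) 5*exp(2*t)*sinh(2*t)/7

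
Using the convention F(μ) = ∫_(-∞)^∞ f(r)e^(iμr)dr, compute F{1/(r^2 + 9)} pi*exp(-3*Abs(μ))/3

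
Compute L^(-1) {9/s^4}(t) 3 * t^3/2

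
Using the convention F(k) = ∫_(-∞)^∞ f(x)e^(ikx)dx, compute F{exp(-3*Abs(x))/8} 3/(4*(k^2 + 9))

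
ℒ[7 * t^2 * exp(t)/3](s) 14/(3 * (s - 1)^3)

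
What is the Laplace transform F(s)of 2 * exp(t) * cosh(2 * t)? 2 * (s - 1)/((s - 1)^2 - 4)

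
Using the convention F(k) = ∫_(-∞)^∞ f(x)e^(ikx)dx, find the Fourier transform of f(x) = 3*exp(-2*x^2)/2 3*sqrt(2)*sqrt(pi)*exp(-k^2/8)/4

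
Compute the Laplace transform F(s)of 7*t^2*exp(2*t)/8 7/(4*(s - 2)^3)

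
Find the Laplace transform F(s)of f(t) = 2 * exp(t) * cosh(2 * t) 2 * (s - 1)/((s - 1)^2 - 4)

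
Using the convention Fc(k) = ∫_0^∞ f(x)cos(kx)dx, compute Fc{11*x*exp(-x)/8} 11*(1 - k^2)/(8*(k^2 + 1)^2)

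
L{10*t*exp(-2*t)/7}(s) 10/(7*(s + 2)^2)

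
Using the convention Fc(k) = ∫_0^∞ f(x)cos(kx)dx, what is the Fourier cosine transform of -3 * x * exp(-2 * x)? 3 * (k^2 - 4)/(k^2 + 4)^2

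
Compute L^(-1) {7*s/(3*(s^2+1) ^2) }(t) 7*t*sin(t) /6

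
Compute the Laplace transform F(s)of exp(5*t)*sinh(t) 1/((s - 5)^2-1)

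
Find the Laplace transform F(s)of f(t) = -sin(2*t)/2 -1/(s^2+4)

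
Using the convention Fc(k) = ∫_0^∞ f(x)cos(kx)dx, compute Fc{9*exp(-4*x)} 36/(k^2 + 16)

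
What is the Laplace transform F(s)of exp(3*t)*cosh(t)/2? (s - 3)/(2*((s - 3)^2 - 1))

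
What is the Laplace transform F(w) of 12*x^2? 24/w^3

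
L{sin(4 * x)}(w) 4/(w^2 + 16)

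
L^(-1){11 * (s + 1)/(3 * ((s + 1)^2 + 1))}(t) 11 * exp(-t) * cos(t)/3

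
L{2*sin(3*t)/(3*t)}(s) 2*atan(3/s)/3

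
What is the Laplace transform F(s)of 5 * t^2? 10/s^3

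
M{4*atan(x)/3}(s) -2*pi*sec(pi*s/2)/(3*s)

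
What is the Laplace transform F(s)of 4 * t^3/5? 24/(5 * s^4)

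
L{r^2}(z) 2/z^3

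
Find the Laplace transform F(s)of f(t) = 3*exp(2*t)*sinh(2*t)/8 3/(4*s*(s - 4))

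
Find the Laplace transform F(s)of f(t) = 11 11/s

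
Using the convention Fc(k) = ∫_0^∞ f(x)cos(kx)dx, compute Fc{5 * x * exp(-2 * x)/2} 5 * (4 - k^2)/(2 * (k^2+4)^2)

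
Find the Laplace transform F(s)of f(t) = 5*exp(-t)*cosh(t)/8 5*(s + 1)/(8*s*(s + 2))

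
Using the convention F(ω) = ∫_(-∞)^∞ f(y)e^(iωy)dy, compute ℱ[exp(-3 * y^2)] sqrt(3) * sqrt(pi) * exp(-ω^2/12)/3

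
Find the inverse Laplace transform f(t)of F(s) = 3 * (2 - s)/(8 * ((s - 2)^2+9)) -3 * exp(2 * t) * cos(3 * t)/8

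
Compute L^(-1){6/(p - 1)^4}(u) u^3*exp(u)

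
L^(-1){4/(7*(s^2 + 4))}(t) 2*sin(2*t)/7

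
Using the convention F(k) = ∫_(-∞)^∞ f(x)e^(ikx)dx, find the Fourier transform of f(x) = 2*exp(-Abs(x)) 4/(k^2+1)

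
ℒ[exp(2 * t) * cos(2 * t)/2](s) (s - 2)/(2 * ((s - 2)^2 + 4))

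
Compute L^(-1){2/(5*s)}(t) 2/5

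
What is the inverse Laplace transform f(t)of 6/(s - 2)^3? 3*t^2*exp(2*t)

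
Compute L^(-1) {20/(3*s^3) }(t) 10*t^2/3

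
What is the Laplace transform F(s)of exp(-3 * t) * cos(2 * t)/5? (s + 3)/(5 * ((s + 3)^2 + 4))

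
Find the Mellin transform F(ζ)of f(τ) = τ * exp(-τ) gamma(ζ + 1)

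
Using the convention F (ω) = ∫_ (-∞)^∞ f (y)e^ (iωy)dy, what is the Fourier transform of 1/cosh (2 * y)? pi/ (2 * cosh (pi * ω/4))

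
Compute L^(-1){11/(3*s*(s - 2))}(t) 11*exp(t)*sinh(t)/3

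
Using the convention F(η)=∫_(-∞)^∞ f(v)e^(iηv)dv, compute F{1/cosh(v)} pi/cosh(pi*η/2)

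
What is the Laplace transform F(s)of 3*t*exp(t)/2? 3/(2*(s - 1)^2)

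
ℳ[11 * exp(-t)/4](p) 11 * gamma(p)/4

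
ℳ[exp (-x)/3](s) gamma (s)/3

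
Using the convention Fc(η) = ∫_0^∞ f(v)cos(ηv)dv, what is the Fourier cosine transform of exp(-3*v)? 3/(η^2 + 9)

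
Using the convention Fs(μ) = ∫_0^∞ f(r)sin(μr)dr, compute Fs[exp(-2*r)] μ/(μ^2 + 4)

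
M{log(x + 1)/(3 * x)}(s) -pi * csc(pi * s)/(3 * s - 3)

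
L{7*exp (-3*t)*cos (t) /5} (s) 7*(s + 3) / (5*( (s + 3) ^2 + 1) ) 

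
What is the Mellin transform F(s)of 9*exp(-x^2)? 9*gamma(s/2)/2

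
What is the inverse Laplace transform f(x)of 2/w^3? x^2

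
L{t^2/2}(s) s^(-3)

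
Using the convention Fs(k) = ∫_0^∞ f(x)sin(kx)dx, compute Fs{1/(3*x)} pi/6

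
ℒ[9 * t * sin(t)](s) 18 * s/(s^2+1) ^2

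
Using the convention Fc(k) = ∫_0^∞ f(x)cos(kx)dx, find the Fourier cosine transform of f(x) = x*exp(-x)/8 (1 - k^2)/(8*(k^2 + 1)^2)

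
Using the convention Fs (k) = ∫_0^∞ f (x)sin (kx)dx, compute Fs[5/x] 5*pi/2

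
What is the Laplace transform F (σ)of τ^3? 6/σ^4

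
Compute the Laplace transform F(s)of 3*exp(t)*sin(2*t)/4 3/(2*((s - 1)^2 + 4))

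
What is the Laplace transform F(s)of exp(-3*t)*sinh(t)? 1/((s+3)^2 - 1)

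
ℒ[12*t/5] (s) 12/(5*s^2)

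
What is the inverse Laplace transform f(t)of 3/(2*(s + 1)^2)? 3*t*exp(-t)/2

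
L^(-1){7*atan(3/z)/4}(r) 7*sin(3*r)/(4*r)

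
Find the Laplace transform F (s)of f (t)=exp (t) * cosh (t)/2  (s - 1)/ (2 * s * (s - 2))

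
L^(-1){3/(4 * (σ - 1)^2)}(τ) 3 * τ * exp(τ)/4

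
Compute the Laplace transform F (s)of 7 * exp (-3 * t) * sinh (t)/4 7/ (4 * ( (s + 3)^2 - 1))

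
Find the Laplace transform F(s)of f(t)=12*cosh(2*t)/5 12*s/(5*(s^2 - 4))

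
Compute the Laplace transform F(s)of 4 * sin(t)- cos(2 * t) 4/(s^2 + 1)- s/(s^2 + 4)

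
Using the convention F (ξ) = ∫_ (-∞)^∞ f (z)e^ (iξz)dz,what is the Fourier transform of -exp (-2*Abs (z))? -4/ (ξ^2 + 4)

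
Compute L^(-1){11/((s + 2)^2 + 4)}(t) 11*exp(-2*t)*sin(2*t)/2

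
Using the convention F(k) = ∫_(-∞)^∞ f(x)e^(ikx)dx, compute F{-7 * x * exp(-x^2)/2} -7 * I * sqrt(pi) * k * exp(-k^2/4)/4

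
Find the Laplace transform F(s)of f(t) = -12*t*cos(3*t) 12*(9 - s^2)/(s^2 + 9)^2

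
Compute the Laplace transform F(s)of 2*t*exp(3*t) 2/(s - 3)^2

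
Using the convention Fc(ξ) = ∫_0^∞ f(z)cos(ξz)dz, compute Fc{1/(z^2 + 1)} pi * exp(-ξ)/2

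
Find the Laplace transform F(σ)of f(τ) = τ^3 6/σ^4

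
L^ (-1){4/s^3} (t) 2*t^2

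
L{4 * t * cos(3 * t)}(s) 4 * (s^2 - 9)/(s^2 + 9)^2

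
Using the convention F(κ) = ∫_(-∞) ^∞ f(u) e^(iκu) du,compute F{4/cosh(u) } 4 * pi/cosh(pi * κ/2) 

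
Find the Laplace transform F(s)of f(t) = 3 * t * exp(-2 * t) 3/(s+2)^2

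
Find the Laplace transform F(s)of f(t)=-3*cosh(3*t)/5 -3*s/(5*s^2 - 45)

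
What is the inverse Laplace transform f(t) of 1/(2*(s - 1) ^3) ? t^2*exp(t) /4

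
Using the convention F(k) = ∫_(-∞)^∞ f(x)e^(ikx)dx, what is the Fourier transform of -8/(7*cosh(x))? -8*pi/(7*cosh(pi*k/2))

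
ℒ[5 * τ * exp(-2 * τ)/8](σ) 5/(8 * (σ + 2)^2)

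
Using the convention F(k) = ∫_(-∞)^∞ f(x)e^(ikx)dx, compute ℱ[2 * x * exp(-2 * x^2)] sqrt(2) * I * sqrt(pi) * k * exp(-k^2/8)/4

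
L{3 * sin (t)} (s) 3/ (s^2 + 1)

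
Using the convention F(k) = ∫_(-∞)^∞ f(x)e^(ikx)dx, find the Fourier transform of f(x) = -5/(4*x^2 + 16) -5*pi*exp(-2*Abs(k))/8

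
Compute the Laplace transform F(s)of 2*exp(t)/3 2/(3*(s - 1))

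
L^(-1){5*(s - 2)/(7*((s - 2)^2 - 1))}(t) 5*exp(2*t)*cosh(t)/7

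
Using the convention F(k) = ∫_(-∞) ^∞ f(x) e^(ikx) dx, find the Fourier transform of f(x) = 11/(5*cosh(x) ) 11*pi/(5*cosh(pi*k/2) ) 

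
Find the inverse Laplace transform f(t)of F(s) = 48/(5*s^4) 8*t^3/5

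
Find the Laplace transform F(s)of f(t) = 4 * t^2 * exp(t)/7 8/(7 * (s - 1)^3)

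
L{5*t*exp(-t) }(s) 5/(s + 1) ^2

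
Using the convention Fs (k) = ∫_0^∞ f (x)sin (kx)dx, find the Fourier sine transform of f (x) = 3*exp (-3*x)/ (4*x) 3*atan (k/3)/4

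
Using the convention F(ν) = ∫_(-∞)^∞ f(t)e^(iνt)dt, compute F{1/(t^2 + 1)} pi*exp(-Abs(ν))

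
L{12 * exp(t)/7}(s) 12/(7 * (s - 1))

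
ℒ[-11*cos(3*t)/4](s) -11*s/(4*s^2 + 36)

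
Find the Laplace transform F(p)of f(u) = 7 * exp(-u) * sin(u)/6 7/(6 * ((p + 1)^2 + 1))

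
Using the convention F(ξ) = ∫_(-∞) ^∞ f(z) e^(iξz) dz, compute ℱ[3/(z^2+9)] pi * exp(-3 * Abs(ξ) ) 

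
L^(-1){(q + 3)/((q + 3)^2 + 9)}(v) exp(-3 * v) * cos(3 * v)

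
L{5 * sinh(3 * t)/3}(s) 5/(s^2-9)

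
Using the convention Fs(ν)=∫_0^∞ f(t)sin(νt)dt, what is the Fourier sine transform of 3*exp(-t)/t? 3*atan(ν)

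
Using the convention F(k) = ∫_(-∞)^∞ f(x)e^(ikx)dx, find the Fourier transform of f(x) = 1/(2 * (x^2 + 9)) pi * exp(-3 * Abs(k))/6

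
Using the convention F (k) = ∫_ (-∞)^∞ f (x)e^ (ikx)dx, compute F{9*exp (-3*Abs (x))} 54/ (k^2 + 9)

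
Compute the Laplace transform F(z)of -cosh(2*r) -z/(z^2 - 4)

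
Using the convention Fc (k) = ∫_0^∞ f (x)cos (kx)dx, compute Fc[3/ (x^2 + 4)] 3 * pi * exp (-2 * k)/4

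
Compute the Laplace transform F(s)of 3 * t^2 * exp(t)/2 3/(s - 1)^3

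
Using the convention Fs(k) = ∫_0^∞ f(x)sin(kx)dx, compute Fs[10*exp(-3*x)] 10*k/(k^2+9)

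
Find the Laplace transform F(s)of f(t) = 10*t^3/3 20/s^4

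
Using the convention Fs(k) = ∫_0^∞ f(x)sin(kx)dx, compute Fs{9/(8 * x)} 9 * pi/16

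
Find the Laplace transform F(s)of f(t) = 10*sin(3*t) 30/(s^2 + 9)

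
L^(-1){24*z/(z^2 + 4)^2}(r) 6*r*sin(2*r)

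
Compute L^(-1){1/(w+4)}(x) exp(-4*x)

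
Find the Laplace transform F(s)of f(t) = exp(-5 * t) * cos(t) (s + 5)/((s + 5)^2 + 1)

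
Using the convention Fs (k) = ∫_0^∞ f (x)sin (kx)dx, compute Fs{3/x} 3*pi/2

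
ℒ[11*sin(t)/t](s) 11*atan(1/s)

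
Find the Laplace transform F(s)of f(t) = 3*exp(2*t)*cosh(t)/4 3*(s - 2)/(4*((s - 2)^2-1))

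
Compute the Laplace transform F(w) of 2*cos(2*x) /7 2*w/(7*(w^2+4) ) 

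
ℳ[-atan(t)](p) pi*sec(pi*p/2)/(2*p)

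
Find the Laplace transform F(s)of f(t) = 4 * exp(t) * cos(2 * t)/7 4 * (s - 1)/(7 * ((s - 1)^2 + 4))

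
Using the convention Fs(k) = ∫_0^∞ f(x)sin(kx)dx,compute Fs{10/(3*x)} 5*pi/3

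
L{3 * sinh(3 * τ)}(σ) 9/(σ^2 - 9)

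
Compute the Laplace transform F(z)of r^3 6/z^4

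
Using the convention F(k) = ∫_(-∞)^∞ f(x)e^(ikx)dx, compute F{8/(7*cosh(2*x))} 4*pi/(7*cosh(pi*k/4))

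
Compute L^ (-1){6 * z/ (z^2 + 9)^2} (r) r * sin (3 * r)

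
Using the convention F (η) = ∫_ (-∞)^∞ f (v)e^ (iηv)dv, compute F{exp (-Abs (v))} 2/ (η^2 + 1)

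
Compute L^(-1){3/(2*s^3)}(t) 3*t^2/4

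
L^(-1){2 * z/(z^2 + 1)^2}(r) r * sin(r)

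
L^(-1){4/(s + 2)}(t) 4*exp(-2*t)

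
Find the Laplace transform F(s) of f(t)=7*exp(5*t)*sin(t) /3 7/(3*((s - 5) ^2 + 1) ) 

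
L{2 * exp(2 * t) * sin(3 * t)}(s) 6/((s - 2)^2 + 9)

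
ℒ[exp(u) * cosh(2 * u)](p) (p - 1)/((p - 1)^2-4)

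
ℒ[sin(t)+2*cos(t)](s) 2*s/(s^2+1)+1/(s^2+1)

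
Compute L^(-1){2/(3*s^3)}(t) t^2/3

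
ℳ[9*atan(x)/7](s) -9*pi*sec(pi*s/2)/(14*s)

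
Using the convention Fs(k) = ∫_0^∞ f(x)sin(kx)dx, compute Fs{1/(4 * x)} pi/8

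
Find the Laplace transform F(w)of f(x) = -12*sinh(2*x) -24/(w^2 - 4)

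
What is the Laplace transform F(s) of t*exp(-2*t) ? (s + 2) ^(-2) 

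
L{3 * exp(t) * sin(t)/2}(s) 3/(2 * ((s - 1)^2 + 1))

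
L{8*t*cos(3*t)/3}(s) 8*(s^2 - 9)/(3*(s^2+9)^2)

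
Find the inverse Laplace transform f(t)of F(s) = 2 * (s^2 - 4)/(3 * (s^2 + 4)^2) 2 * t * cos(2 * t)/3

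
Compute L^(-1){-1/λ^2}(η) -η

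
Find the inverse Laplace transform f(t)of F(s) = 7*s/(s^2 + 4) 7*cos(2*t)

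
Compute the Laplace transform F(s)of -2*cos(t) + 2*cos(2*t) 2*s/(s^2 + 4)-2*s/(s^2 + 1)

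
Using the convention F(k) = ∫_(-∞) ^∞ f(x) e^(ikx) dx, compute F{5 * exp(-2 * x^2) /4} 5 * sqrt(2) * sqrt(pi) * exp(-k^2/8) /8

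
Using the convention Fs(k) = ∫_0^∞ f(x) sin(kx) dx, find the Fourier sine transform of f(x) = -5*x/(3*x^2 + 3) -5*pi*exp(-k) /6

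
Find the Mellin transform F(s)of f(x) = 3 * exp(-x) 3 * gamma(s)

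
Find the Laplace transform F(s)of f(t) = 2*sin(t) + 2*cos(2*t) 2/(s^2 + 1) + 2*s/(s^2 + 4)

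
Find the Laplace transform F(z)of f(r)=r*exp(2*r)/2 1/(2*(z - 2)^2)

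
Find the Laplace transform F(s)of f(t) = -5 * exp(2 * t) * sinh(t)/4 -5/(4 * (s - 2)^2 - 4)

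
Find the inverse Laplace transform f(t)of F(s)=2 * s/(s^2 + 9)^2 t * sin(3 * t)/3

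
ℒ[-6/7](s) -6/(7*s) 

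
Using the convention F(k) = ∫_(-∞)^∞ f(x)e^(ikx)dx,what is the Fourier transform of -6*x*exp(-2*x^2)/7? -3*sqrt(2)*I*sqrt(pi)*k*exp(-k^2/8)/28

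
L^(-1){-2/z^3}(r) -r^2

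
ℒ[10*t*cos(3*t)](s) 10*(s^2 - 9)/(s^2 + 9)^2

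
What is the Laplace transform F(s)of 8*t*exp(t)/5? 8/(5*(s - 1)^2)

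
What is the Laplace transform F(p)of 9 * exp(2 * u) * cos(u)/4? 9 * (p - 2)/(4 * ((p - 2)^2 + 1))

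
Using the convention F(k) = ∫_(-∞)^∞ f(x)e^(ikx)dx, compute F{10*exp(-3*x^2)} 10*sqrt(3)*sqrt(pi)*exp(-k^2/12)/3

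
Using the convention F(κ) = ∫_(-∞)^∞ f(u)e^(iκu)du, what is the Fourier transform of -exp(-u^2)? -sqrt(pi)*exp(-κ^2/4)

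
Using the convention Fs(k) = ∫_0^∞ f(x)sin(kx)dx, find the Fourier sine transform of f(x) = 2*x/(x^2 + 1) pi*exp(-k)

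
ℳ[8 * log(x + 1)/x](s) -8 * pi * csc(pi * s)/(s - 1)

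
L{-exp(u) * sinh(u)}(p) -1/(p * (p - 2))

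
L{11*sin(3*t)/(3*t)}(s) 11*atan(3/s)/3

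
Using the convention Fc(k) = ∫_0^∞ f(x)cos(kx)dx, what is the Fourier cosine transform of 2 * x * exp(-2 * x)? 2 * (4 - k^2)/(k^2+4)^2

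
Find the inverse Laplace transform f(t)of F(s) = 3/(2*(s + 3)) 3*exp(-3*t)/2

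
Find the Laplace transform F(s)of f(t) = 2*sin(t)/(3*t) 2*atan(1/s)/3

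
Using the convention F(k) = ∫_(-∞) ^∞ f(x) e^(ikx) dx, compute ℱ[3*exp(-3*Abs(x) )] 18/(k^2+9) 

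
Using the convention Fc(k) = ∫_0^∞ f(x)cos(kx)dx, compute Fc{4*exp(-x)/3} 4/(3*(k^2 + 1))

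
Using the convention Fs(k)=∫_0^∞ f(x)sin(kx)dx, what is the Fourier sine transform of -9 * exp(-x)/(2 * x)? -9 * atan(k)/2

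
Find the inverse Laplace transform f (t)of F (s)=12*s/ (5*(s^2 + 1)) 12*cos (t)/5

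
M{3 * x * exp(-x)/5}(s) 3 * gamma(s + 1)/5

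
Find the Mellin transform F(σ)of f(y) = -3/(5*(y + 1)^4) pi*(σ - 3)*(σ - 2)*(σ - 1)/(10*sin(pi*σ))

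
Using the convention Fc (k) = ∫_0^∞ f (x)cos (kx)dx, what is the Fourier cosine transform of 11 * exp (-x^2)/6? 11 * sqrt (pi) * exp (-k^2/4)/12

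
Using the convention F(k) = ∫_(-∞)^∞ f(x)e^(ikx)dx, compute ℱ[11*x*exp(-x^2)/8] 11*I*sqrt(pi)*k*exp(-k^2/4)/16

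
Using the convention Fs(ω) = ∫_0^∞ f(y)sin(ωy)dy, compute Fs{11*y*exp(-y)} 22*ω/(ω^2 + 1)^2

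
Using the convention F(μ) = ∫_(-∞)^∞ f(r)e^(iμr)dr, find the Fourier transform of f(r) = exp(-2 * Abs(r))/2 2/(μ^2 + 4)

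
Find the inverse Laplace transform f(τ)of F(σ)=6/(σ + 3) 6 * exp(-3 * τ)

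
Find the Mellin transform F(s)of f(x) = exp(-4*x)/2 gamma(s)/(2*2^(2*s))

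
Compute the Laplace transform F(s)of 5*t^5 600/s^6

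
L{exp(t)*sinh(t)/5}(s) 1/(5*s*(s - 2))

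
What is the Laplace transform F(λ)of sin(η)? 1/(λ^2 + 1)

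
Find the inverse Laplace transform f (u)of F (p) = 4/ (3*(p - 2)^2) 4*u*exp (2*u)/3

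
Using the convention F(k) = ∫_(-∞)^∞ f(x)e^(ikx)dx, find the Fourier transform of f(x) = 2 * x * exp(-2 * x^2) sqrt(2) * I * sqrt(pi) * k * exp(-k^2/8)/4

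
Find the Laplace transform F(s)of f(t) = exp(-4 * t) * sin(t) 1/((s + 4)^2 + 1)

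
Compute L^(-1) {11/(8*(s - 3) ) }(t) 11*exp(3*t) /8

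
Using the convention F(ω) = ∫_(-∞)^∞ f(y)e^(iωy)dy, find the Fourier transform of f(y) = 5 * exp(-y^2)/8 5 * sqrt(pi) * exp(-ω^2/4)/8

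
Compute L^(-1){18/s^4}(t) 3 * t^3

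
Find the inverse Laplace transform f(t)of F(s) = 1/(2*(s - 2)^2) t*exp(2*t)/2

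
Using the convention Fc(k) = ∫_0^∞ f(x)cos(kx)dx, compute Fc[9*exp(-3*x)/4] 27/(4*(k^2 + 9))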